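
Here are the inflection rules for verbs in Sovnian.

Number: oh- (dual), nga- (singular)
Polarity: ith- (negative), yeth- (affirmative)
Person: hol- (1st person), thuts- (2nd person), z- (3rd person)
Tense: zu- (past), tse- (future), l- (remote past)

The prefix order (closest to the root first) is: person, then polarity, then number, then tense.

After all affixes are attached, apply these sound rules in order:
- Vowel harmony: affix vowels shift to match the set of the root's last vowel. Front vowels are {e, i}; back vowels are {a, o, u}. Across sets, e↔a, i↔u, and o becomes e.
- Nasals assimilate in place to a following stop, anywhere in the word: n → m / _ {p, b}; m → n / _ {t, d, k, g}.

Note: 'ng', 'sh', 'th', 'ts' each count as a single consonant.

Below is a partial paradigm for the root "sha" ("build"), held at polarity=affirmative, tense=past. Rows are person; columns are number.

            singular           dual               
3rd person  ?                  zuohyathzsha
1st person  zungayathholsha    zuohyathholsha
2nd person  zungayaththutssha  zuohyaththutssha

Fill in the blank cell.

zungayathzsha

Attach person 3rd person z- → zsha.
Attach polarity affirmative yeth- → yethzsha.
Attach number singular nga- → ngayethzsha.
Attach tense past zu- → zungayethzsha.
Apply vowel harmony: zungayethzsha → zungayathzsha.
Nasal assimilation: no change.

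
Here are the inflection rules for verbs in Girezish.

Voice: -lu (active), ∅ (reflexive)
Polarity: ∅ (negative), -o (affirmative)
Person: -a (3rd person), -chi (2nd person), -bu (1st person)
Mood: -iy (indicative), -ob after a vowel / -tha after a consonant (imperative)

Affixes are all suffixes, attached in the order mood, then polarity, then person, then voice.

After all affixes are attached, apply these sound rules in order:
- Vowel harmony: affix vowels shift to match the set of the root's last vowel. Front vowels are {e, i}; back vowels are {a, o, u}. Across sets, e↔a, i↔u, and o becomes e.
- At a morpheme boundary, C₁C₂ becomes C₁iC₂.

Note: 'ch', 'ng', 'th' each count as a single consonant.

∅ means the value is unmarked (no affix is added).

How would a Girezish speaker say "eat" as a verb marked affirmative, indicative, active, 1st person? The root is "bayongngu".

Attach mood indicative -iy → bayongnguiy.
Attach polarity affirmative -o → bayongnguiyo.
Attach person 1st person -bu → bayongnguiyobu.
Attach voice active -lu → bayongnguiyobulu.
Apply vowel harmony: bayongnguiyobulu → bayongnguuyobulu.
Epenthesis: no change.

bayongnguuyobulu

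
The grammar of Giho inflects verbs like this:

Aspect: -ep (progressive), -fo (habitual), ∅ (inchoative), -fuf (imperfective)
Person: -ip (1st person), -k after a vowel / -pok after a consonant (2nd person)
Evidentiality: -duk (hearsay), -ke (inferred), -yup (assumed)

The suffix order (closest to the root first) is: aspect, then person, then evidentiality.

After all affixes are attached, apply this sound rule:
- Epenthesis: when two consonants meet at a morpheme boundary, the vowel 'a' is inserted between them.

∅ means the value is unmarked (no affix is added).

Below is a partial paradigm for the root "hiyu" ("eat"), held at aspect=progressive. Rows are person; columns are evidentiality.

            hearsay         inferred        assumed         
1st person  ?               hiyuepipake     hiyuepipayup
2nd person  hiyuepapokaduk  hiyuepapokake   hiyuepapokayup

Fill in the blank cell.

Attach aspect progressive -ep → hiyuep.
Attach person 1st person -ip → hiyuepip.
Attach evidentiality hearsay -duk → hiyuepipduk.
Apply epenthesis: hiyuepipduk → hiyuepipaduk.

hiyuepipaduk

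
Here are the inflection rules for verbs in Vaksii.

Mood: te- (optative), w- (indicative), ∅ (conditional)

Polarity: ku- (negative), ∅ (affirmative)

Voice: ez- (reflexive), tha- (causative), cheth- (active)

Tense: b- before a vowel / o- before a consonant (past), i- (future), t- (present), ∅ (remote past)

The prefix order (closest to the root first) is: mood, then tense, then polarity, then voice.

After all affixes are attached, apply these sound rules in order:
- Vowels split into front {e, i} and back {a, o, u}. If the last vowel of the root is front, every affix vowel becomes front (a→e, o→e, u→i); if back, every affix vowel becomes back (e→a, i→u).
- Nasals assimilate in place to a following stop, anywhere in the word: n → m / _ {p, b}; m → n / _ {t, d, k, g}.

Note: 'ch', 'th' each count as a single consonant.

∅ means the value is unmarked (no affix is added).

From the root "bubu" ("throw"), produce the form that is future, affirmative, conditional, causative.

mood = conditional: zero marking, form stays bubu.
Attach tense future i- → ibubu.
polarity = affirmative: zero marking, form stays ibubu.
Attach voice causative tha- → thaibubu.
Apply vowel harmony: thaibubu → thaububu.
Nasal assimilation: no change.

thaububu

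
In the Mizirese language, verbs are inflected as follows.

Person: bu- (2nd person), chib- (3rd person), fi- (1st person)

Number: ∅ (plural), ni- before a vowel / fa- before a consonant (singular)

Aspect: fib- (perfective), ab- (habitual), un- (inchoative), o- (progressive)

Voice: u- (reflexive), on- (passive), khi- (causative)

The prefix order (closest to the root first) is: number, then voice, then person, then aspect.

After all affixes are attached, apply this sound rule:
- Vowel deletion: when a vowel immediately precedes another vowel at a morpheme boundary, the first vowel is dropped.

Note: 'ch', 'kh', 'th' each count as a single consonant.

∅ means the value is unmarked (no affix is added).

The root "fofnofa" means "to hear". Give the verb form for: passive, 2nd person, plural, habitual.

number = plural: zero marking, form stays fofnofa.
Attach voice passive on- → onfofnofa.
Attach person 2nd person bu- → buonfofnofa.
Attach aspect habitual ab- → abbuonfofnofa.
Apply vowel deletion: abbuonfofnofa → abbonfofnofa.

abbonfofnofa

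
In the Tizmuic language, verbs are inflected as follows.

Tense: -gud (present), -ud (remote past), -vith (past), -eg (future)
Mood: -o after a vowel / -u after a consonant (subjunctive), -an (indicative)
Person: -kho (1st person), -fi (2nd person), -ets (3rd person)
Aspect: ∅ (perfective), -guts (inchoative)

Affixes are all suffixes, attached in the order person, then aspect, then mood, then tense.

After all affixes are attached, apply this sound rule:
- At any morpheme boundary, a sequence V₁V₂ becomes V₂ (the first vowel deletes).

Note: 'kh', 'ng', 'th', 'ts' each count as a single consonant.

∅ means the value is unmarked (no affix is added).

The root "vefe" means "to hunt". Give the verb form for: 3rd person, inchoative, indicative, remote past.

Attach person 3rd person -ets → vefeets.
Attach aspect inchoative -guts → vefeetsguts.
Attach mood indicative -an → vefeetsgutsan.
Attach tense remote past -ud → vefeetsgutsanud.
Apply vowel deletion: vefeetsgutsanud → vefetsgutsanud.

vefetsgutsanud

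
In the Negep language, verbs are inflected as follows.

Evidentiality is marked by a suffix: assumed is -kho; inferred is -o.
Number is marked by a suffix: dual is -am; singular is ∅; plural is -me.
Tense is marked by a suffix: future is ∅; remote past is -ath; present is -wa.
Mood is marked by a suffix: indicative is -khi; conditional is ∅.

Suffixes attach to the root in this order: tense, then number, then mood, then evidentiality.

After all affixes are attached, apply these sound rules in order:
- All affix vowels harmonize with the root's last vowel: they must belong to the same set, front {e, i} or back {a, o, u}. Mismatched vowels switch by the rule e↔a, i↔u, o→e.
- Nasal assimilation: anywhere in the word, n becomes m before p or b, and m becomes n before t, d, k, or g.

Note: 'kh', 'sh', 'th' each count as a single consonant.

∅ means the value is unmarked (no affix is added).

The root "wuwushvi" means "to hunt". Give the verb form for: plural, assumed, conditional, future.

tense = future: zero marking, form stays wuwushvi.
Attach number plural -me → wuwushvime.
mood = conditional: zero marking, form stays wuwushvime.
Attach evidentiality assumed -kho → wuwushvimekho.
Apply vowel harmony: wuwushvimekho → wuwushvimekhe.
Nasal assimilation: no change.

wuwushvimekhe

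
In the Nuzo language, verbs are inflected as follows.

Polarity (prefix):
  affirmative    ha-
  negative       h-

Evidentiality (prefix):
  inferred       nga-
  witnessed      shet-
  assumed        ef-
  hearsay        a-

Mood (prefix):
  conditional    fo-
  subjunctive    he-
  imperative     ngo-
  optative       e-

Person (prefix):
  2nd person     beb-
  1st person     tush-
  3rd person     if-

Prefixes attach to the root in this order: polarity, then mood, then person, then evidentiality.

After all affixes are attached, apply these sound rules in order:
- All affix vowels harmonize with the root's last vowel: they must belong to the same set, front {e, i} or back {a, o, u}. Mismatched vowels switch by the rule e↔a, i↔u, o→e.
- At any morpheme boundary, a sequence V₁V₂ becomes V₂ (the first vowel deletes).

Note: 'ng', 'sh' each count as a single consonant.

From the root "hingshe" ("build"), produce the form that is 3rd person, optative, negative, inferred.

Attach polarity negative h- → hhingshe.
Attach mood optative e- → ehhingshe.
Attach person 3rd person if- → ifehhingshe.
Attach evidentiality inferred nga- → ngaifehhingshe.
Apply vowel harmony: ngaifehhingshe → ngeifehhingshe.
Apply vowel deletion: ngeifehhingshe → ngifehhingshe.

ngifehhingshe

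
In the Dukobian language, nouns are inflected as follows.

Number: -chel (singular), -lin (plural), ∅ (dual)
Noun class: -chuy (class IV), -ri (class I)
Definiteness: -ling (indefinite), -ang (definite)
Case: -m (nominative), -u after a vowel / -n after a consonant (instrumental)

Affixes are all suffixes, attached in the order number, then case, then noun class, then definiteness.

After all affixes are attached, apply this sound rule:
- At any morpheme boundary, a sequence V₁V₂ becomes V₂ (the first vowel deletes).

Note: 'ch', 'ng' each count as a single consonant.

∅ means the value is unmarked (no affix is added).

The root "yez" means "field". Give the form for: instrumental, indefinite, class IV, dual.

number = dual: zero marking, form stays yez.
Attach case instrumental -n (after consonant 'z') → yezn.
Attach noun class class IV -chuy → yeznchuy.
Attach definiteness indefinite -ling → yeznchuyling.
Vowel deletion: no change.

yeznchuyling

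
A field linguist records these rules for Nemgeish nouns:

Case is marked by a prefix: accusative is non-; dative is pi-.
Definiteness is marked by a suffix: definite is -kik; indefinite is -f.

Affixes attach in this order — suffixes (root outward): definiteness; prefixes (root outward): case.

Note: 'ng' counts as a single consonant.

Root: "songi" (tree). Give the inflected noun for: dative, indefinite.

pisongif

Attach definiteness indefinite -f → songif.
Attach case dative pi- → pisongif.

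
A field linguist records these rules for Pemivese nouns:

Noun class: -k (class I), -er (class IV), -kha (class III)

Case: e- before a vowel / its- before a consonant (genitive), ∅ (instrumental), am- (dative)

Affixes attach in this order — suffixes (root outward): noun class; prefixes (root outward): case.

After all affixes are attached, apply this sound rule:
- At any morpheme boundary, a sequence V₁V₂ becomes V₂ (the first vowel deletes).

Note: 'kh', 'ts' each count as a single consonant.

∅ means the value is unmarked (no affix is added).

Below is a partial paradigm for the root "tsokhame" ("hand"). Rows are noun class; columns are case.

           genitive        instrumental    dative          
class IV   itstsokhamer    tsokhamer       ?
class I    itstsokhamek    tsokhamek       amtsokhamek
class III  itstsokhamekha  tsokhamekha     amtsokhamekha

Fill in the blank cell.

Attach noun class class IV -er → tsokhameer.
Attach case dative am- → amtsokhameer.
Apply vowel deletion: amtsokhameer → amtsokhamer.

amtsokhamer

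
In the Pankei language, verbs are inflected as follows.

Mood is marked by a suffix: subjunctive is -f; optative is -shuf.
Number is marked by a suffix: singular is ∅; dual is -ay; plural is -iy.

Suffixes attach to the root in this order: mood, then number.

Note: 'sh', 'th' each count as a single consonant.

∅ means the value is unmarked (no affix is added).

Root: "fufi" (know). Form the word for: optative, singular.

fufishuf

Attach mood optative -shuf → fufishuf.
number = singular: zero marking, form stays fufishuf.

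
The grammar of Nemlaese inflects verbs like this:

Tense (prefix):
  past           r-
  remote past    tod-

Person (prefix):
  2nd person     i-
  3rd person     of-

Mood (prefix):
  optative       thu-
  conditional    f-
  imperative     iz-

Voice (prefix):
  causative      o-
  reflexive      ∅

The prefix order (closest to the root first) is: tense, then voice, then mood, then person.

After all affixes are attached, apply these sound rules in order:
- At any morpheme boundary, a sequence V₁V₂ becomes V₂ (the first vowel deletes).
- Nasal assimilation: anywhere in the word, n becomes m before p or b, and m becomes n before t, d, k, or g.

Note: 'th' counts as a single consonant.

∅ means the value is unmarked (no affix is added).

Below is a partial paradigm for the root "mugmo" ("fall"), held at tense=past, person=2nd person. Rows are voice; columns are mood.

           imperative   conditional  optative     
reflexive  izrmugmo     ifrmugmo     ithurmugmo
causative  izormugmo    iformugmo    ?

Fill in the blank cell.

Attach tense past r- → rmugmo.
Attach voice causative o- → ormugmo.
Attach mood optative thu- → thuormugmo.
Attach person 2nd person i- → ithuormugmo.
Apply vowel deletion: ithuormugmo → ithormugmo.
Nasal assimilation: no change.

ithormugmo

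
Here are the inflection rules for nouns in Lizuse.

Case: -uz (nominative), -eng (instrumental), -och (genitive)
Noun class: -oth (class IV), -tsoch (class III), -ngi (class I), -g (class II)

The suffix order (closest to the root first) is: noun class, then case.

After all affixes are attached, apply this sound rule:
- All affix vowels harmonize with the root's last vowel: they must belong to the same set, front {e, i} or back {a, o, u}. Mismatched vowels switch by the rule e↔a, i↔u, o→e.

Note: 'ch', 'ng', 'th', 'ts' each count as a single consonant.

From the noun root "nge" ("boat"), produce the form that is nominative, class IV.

Attach noun class class IV -oth → ngeoth.
Attach case nominative -uz → ngeothuz.
Apply vowel harmony: ngeothuz → ngeethiz.

ngeethiz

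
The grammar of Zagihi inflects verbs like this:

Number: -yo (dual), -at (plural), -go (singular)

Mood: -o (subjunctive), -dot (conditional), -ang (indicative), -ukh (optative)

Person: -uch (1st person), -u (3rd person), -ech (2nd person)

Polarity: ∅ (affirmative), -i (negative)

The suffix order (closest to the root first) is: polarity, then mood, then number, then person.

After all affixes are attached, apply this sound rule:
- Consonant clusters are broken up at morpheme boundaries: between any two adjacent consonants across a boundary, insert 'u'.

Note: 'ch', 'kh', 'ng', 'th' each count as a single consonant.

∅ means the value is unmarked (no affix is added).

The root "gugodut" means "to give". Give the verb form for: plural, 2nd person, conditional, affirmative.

polarity = affirmative: zero marking, form stays gugodut.
Attach mood conditional -dot → gugodutdot.
Attach number plural -at → gugodutdotat.
Attach person 2nd person -ech → gugodutdotatech.
Apply epenthesis: gugodutdotatech → gugodutudotatech.

gugodutudotatech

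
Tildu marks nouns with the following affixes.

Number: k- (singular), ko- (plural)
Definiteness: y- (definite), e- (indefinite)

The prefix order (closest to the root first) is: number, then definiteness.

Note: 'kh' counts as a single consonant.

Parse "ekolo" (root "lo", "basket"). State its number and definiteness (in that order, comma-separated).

plural, indefinite

Segment: e-ko-lo.
number: ko- → plural.
definiteness: e- → indefinite.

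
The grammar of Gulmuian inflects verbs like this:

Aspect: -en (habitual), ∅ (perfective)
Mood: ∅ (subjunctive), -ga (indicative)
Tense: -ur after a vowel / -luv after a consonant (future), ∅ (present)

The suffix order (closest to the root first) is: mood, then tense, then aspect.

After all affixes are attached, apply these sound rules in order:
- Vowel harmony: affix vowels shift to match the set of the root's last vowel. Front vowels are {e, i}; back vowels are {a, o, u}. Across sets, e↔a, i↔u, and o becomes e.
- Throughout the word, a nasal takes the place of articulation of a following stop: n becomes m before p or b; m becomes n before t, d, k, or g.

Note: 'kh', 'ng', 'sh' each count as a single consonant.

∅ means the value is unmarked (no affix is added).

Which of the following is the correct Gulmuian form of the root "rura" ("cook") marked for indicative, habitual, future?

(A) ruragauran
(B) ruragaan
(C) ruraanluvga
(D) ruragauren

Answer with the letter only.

A

Attach mood indicative -ga → ruraga.
Attach tense future -ur (after vowel 'a') → ruragaur.
Attach aspect habitual -en → ruragauren.
Apply vowel harmony: ruragauren → ruragauran.
Nasal assimilation: no change.
So the correct form is ruragauran, option (A).
(C) ruraanluvga is wrong: it has the affixes in the wrong order.
(B) ruragaan is wrong: it uses present instead of future for tense.
(D) ruragauren is wrong: it fails to apply the sound rule(s).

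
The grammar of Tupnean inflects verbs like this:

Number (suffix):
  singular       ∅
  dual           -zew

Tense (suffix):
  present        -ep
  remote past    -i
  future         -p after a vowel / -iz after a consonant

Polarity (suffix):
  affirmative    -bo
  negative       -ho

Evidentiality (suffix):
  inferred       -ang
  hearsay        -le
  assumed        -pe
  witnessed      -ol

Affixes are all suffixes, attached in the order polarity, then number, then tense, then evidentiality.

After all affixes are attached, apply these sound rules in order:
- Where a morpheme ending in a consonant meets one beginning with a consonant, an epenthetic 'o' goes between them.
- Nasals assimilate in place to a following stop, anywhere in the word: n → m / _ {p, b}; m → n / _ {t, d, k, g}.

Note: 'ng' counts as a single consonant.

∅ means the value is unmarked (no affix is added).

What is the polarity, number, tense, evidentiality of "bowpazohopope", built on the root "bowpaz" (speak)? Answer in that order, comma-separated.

Segment: bowpaz-ho-p-pe.
polarity: -ho → negative.
number: ∅ → singular.
tense: -p/iz → future.
evidentiality: -pe → assumed.

negative, singular, future, assumed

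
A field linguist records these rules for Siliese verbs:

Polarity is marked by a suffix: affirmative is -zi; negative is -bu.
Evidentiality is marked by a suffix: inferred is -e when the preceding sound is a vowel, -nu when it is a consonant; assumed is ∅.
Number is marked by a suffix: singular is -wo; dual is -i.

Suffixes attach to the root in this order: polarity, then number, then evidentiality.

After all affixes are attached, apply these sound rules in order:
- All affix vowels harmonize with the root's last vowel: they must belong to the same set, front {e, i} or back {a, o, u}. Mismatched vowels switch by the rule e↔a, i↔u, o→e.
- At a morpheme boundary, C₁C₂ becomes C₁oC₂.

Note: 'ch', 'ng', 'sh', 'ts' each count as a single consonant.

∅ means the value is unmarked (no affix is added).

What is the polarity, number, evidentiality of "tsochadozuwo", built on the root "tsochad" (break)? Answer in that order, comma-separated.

Segment: tsochad-zi-wo.
polarity: -zi → affirmative.
number: -wo → singular.
evidentiality: ∅ → assumed.

affirmative, singular, assumed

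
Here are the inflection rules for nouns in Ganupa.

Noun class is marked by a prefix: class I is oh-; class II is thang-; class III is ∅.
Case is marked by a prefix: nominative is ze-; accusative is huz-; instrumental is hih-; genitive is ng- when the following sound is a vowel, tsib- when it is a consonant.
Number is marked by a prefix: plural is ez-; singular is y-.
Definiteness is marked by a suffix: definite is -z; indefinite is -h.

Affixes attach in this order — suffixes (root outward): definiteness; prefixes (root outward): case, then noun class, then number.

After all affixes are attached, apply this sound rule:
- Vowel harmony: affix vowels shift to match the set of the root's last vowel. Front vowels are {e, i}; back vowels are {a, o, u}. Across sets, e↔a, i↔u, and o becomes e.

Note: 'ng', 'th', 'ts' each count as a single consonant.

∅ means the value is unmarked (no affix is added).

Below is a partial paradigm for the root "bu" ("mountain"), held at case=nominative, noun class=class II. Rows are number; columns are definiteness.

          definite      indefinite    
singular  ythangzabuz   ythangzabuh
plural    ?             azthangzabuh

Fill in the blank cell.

azthangzabuz

Attach definiteness definite -z → buz.
Attach case nominative ze- → zebuz.
Attach noun class class II thang- → thangzebuz.
Attach number plural ez- → ezthangzebuz.
Apply vowel harmony: ezthangzebuz → azthangzabuz.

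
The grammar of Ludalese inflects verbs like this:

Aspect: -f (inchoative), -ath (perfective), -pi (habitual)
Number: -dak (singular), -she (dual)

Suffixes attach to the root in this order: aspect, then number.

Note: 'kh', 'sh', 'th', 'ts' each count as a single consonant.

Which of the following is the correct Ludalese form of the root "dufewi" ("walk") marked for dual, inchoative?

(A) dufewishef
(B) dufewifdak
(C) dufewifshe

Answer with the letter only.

C

Attach aspect inchoative -f → dufewif.
Attach number dual -she → dufewifshe.
So the correct form is dufewifshe, option (C).
(B) dufewifdak is wrong: it uses singular instead of dual for number.
(A) dufewishef is wrong: it has the affixes in the wrong order.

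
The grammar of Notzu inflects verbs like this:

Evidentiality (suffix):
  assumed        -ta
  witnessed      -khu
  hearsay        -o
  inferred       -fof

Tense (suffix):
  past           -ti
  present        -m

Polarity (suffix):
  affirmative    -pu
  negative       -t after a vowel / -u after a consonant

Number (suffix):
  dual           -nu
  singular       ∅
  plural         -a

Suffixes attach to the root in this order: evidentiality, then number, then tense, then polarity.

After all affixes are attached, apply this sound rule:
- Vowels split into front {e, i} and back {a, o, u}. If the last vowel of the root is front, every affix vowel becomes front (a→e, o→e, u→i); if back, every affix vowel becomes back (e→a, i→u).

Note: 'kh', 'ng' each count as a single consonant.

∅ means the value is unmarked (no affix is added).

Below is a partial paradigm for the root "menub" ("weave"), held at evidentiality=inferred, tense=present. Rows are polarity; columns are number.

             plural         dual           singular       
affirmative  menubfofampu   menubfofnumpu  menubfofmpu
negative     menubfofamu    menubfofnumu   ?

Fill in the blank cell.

Attach evidentiality inferred -fof → menubfof.
number = singular: zero marking, form stays menubfof.
Attach tense present -m → menubfofm.
Attach polarity negative -u (after consonant 'm') → menubfofmu.
Vowel harmony: no change.

menubfofmu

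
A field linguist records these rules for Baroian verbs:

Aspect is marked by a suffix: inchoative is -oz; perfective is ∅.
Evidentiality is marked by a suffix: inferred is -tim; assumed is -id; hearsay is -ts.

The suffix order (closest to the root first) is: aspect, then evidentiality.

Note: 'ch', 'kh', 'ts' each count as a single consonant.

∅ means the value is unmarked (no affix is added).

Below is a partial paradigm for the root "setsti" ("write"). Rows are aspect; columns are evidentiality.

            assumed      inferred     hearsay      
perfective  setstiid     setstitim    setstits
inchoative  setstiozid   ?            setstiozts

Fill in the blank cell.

setstioztim

Attach aspect inchoative -oz → setstioz.
Attach evidentiality inferred -tim → setstioztim.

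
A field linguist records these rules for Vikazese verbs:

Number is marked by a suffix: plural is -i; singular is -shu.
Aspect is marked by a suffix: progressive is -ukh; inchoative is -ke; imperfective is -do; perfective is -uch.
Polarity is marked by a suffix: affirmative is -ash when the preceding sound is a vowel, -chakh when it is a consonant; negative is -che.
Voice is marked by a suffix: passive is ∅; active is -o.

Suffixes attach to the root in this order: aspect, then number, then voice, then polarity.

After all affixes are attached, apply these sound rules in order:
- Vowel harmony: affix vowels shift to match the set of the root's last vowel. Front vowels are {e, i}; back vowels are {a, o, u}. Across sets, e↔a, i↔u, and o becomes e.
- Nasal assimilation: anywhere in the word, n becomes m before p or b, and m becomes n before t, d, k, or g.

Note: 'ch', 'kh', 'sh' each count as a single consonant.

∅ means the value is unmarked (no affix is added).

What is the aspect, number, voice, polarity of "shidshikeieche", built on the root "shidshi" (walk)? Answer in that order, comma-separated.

inchoative, plural, active, negative

Segment: shidshi-ke-i-o-che.
aspect: -ke → inchoative.
number: -i → plural.
voice: -o → active.
polarity: -che → negative.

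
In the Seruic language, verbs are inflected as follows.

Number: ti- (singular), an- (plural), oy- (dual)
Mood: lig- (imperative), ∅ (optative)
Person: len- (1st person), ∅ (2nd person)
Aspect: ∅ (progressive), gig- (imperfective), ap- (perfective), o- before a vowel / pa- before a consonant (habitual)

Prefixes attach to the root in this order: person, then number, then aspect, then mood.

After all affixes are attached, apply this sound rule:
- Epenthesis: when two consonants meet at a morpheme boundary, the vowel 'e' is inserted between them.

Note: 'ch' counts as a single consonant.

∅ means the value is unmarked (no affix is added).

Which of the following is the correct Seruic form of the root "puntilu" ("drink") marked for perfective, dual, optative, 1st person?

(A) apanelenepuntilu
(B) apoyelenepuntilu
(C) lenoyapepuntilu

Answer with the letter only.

B

Attach person 1st person len- → lenpuntilu.
Attach number dual oy- → oylenpuntilu.
Attach aspect perfective ap- → apoylenpuntilu.
mood = optative: zero marking, form stays apoylenpuntilu.
Apply epenthesis: apoylenpuntilu → apoyelenepuntilu.
So the correct form is apoyelenepuntilu, option (B).
(C) lenoyapepuntilu is wrong: it has the affixes in the wrong order.
(A) apanelenepuntilu is wrong: it uses plural instead of dual for number.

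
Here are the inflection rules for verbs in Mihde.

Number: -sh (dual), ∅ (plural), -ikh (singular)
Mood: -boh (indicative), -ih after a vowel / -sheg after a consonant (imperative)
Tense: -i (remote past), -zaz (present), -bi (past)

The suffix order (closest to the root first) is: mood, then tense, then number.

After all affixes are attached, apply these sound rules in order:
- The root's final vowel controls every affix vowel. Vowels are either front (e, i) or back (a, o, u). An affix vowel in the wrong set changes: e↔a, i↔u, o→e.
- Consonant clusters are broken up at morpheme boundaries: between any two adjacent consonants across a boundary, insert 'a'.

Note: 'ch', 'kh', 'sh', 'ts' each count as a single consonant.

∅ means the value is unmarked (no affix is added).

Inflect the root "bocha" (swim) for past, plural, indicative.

Attach mood indicative -boh → bochaboh.
Attach tense past -bi → bochabohbi.
number = plural: zero marking, form stays bochabohbi.
Apply vowel harmony: bochabohbi → bochabohbu.
Apply epenthesis: bochabohbu → bochabohabu.

bochabohabu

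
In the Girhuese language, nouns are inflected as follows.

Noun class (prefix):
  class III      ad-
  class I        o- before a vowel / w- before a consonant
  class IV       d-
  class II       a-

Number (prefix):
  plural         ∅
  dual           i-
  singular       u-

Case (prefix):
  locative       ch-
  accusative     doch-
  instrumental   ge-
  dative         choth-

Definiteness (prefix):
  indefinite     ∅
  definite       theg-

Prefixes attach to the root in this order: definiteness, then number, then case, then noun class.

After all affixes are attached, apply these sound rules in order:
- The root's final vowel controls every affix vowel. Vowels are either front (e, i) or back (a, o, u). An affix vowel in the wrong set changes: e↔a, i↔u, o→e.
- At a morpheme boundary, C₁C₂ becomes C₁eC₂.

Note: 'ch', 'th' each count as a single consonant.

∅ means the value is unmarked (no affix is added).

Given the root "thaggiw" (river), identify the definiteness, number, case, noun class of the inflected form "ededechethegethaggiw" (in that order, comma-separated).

Segment: ad-doch-theg-thaggiw.
definiteness: theg- → definite.
number: ∅ → plural.
case: doch- → accusative.
noun class: ad- → class III.

definite, plural, accusative, class III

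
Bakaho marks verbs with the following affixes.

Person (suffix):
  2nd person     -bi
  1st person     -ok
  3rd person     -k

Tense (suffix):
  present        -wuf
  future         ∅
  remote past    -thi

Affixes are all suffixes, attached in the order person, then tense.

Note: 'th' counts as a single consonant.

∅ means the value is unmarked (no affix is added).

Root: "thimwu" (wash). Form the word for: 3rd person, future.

Attach person 3rd person -k → thimwuk.
tense = future: zero marking, form stays thimwuk.

thimwuk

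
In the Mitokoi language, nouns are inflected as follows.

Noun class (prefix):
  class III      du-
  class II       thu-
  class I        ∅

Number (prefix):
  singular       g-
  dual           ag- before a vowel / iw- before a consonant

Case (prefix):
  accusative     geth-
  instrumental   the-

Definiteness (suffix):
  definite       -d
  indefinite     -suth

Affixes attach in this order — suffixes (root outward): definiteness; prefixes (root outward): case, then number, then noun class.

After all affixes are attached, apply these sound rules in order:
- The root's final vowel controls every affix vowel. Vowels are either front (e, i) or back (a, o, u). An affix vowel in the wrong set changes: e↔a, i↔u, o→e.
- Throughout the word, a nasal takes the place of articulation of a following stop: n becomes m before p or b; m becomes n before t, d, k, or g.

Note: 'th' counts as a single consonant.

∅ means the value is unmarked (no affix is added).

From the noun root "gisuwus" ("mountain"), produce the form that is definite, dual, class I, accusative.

uwgathgisuwusd

Attach case accusative geth- → gethgisuwus.
Attach number dual iw- (before consonant 'g') → iwgethgisuwus.
noun class = class I: zero marking, form stays iwgethgisuwus.
Attach definiteness definite -d → iwgethgisuwusd.
Apply vowel harmony: iwgethgisuwusd → uwgathgisuwusd.
Nasal assimilation: no change.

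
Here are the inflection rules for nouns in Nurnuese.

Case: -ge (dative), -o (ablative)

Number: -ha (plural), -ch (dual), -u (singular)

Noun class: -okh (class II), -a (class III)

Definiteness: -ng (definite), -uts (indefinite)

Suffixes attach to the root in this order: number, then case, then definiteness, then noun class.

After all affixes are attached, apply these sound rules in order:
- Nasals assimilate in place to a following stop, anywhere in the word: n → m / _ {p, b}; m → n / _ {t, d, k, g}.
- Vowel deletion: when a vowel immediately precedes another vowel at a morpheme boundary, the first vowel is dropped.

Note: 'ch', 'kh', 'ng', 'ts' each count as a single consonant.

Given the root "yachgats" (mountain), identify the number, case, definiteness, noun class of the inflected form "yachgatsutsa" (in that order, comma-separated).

Segment: yachgats-u-o-uts-a.
number: -u → singular.
case: -o → ablative.
definiteness: -uts → indefinite.
noun class: -a → class III.

singular, ablative, indefinite, class III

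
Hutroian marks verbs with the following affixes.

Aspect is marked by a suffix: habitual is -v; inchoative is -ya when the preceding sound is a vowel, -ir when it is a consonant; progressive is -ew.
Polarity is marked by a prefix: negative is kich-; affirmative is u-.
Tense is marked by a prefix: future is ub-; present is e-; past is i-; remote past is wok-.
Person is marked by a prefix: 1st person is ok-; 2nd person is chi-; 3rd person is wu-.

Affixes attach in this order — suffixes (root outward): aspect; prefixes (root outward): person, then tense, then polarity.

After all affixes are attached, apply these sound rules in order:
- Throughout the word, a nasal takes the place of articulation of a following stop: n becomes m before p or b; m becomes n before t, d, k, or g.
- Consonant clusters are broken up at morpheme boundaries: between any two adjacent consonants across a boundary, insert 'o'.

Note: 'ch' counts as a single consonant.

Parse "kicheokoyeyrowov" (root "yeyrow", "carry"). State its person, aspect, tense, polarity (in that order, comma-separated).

Segment: kich-e-ok-yeyrow-v.
person: ok- → 1st person.
aspect: -v → habitual.
tense: e- → present.
polarity: kich- → negative.

1st person, habitual, present, negative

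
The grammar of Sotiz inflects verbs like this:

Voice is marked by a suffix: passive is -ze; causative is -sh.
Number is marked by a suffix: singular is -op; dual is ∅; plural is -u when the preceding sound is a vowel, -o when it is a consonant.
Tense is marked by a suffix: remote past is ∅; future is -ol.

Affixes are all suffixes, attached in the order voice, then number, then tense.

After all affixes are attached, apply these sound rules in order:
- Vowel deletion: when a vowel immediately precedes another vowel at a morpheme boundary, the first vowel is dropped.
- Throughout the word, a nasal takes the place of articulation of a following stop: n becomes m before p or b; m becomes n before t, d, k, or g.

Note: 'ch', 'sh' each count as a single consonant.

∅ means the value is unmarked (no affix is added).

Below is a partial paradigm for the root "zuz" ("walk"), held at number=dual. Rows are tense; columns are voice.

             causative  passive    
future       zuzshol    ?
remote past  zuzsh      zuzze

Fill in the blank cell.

zuzzol

Attach voice passive -ze → zuzze.
number = dual: zero marking, form stays zuzze.
Attach tense future -ol → zuzzeol.
Apply vowel deletion: zuzzeol → zuzzol.
Nasal assimilation: no change.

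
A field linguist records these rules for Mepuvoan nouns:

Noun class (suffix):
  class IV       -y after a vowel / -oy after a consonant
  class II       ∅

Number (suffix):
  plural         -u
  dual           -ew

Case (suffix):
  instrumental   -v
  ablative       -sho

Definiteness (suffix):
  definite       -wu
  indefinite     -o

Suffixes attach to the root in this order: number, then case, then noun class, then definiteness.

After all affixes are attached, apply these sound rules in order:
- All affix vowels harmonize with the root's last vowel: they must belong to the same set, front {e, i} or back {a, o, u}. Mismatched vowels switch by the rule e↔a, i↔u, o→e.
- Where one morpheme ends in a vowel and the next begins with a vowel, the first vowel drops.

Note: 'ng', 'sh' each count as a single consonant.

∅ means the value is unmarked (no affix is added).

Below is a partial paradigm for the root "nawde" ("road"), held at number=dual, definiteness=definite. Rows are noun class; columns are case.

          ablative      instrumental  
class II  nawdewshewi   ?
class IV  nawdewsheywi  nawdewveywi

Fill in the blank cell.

Attach number dual -ew → nawdeew.
Attach case instrumental -v → nawdeewv.
noun class = class II: zero marking, form stays nawdeewv.
Attach definiteness definite -wu → nawdeewvwu.
Apply vowel harmony: nawdeewvwu → nawdeewvwi.
Apply vowel deletion: nawdeewvwi → nawdewvwi.

nawdewvwi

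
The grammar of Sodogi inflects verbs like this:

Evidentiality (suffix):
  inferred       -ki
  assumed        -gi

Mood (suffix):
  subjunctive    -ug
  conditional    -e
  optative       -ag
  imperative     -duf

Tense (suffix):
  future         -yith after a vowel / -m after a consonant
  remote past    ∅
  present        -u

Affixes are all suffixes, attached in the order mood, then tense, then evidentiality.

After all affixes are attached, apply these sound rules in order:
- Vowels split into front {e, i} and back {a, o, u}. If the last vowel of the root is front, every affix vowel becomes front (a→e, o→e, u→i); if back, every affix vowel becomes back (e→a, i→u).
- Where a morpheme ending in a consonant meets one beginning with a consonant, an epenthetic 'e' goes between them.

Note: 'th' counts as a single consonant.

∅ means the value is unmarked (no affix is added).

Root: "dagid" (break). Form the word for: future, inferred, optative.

dagidegemeki

Attach mood optative -ag → dagidag.
Attach tense future -m (after consonant 'g') → dagidagm.
Attach evidentiality inferred -ki → dagidagmki.
Apply vowel harmony: dagidagmki → dagidegmki.
Apply epenthesis: dagidegmki → dagidegemeki.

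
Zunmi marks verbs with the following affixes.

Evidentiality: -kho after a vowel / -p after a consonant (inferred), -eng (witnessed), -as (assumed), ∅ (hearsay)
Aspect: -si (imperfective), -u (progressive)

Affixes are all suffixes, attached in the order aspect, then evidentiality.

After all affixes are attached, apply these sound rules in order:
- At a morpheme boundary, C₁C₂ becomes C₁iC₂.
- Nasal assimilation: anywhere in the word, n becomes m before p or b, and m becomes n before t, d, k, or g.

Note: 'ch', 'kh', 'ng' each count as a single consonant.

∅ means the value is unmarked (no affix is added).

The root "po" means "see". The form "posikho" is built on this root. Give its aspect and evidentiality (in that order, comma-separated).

imperfective, inferred

Segment: po-si-kho.
aspect: -si → imperfective.
evidentiality: -kho/p → inferred.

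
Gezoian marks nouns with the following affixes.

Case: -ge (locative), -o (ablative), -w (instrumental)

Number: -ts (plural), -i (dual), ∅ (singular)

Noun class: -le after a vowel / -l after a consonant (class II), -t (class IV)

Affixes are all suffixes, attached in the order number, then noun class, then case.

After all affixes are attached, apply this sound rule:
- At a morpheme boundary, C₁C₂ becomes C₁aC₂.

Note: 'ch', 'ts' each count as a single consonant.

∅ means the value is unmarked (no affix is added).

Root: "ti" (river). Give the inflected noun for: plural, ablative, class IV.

Attach number plural -ts → tits.
Attach noun class class IV -t → titst.
Attach case ablative -o → titsto.
Apply epenthesis: titsto → titsato.

titsato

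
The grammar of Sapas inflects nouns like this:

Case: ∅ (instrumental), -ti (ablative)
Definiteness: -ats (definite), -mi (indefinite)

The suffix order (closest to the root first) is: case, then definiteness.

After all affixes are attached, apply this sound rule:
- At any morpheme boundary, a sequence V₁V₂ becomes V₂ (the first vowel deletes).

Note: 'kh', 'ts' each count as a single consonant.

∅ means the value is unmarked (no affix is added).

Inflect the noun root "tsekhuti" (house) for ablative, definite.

tsekhutitats

Attach case ablative -ti → tsekhutiti.
Attach definiteness definite -ats → tsekhutitiats.
Apply vowel deletion: tsekhutitiats → tsekhutitats.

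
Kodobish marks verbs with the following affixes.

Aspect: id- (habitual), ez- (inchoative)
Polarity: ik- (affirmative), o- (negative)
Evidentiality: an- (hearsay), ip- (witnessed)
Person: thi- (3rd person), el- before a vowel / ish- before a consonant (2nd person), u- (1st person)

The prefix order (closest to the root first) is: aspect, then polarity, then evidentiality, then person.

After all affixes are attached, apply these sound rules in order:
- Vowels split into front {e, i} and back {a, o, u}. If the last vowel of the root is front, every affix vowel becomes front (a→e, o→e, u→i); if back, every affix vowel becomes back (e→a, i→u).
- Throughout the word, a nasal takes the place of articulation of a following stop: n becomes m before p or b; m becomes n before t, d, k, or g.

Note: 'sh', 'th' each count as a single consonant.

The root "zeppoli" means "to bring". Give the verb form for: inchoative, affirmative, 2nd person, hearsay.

elenikezzeppoli

Attach aspect inchoative ez- → ezzeppoli.
Attach polarity affirmative ik- → ikezzeppoli.
Attach evidentiality hearsay an- → anikezzeppoli.
Attach person 2nd person el- (before vowel 'a') → elanikezzeppoli.
Apply vowel harmony: elanikezzeppoli → elenikezzeppoli.
Nasal assimilation: no change.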